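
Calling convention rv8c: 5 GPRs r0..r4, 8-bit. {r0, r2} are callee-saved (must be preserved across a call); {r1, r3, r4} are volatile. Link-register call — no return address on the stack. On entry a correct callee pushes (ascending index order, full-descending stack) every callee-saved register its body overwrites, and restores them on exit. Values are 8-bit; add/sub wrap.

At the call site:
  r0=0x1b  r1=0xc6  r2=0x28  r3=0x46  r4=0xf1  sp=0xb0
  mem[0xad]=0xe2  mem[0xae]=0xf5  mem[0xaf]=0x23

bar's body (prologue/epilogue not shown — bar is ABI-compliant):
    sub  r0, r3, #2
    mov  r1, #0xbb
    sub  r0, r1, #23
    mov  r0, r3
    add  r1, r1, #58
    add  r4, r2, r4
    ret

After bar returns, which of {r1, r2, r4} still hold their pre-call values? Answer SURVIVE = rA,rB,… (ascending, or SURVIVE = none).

prologue: push r0 → mem[0xaf]=0x1b, sp=0xaf
body[0] sub  r0, r3, #2 → r0=0x44
body[1] mov  r1, #0xbb → r1=0xbb
body[2] sub  r0, r1, #23 → r0=0xa4
body[3] mov  r0, r3 → r0=0x46
body[4] add  r1, r1, #58 → r1=0xf5
body[5] add  r4, r2, r4 → r4=0x19
epilogue: pop r0=0x1b, sp=0xb0
r1: caller-saved, written=True
r2: callee-saved, written=False
r4: caller-saved, written=True

SURVIVE = r2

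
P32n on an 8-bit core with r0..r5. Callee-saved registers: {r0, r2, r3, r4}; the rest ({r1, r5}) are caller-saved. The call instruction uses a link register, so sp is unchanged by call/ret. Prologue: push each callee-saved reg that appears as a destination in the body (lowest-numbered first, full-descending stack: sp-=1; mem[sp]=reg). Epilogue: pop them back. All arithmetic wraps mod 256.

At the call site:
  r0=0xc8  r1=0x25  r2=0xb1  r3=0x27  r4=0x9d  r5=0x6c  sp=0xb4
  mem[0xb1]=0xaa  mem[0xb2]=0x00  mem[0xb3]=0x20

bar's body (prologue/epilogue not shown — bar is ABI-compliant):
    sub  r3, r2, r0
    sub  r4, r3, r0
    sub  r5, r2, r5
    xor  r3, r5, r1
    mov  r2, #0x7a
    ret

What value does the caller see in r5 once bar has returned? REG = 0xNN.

prologue: push r2 → mem[0xb3]=0xb1, sp=0xb3
prologue: push r3 → mem[0xb2]=0x27, sp=0xb2
prologue: push r4 → mem[0xb1]=0x9d, sp=0xb1
body[0] sub  r3, r2, r0 → r3=0xe9
body[1] sub  r4, r3, r0 → r4=0x21
body[2] sub  r5, r2, r5 → r5=0x45
body[3] xor  r3, r5, r1 → r3=0x60
body[4] mov  r2, #0x7a → r2=0x7a
epilogue: pop r4=0x9d, sp=0xb2
epilogue: pop r3=0x27, sp=0xb3
epilogue: pop r2=0xb1, sp=0xb4
r5 is caller-saved → body value

REG = 0x45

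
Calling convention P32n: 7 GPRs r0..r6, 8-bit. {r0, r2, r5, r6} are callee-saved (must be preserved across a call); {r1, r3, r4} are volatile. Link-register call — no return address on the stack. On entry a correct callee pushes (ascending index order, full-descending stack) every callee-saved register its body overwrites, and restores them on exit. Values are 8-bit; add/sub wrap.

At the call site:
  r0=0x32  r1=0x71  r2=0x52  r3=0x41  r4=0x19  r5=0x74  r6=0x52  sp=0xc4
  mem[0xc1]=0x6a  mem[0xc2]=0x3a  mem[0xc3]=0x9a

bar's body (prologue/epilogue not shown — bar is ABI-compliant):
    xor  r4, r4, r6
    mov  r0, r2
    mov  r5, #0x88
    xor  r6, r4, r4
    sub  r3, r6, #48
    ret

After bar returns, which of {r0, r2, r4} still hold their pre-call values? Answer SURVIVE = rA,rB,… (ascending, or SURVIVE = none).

prologue: push r0 -> mem[0xc3]=0x32, sp=0xc3
prologue: push r5 -> mem[0xc2]=0x74, sp=0xc2
prologue: push r6 -> mem[0xc1]=0x52, sp=0xc1
body[0] xor  r4, r4, r6 -> r4=0x4b
body[1] mov  r0, r2 -> r0=0x52
body[2] mov  r5, #0x88 -> r5=0x88
body[3] xor  r6, r4, r4 -> r6=0x00
body[4] sub  r3, r6, #48 -> r3=0xd0
epilogue: pop r6=0x52, sp=0xc2
epilogue: pop r5=0x74, sp=0xc3
epilogue: pop r0=0x32, sp=0xc4
r0: callee-saved, written=True
r2: callee-saved, written=False
r4: caller-saved, written=True

SURVIVE = r0,r2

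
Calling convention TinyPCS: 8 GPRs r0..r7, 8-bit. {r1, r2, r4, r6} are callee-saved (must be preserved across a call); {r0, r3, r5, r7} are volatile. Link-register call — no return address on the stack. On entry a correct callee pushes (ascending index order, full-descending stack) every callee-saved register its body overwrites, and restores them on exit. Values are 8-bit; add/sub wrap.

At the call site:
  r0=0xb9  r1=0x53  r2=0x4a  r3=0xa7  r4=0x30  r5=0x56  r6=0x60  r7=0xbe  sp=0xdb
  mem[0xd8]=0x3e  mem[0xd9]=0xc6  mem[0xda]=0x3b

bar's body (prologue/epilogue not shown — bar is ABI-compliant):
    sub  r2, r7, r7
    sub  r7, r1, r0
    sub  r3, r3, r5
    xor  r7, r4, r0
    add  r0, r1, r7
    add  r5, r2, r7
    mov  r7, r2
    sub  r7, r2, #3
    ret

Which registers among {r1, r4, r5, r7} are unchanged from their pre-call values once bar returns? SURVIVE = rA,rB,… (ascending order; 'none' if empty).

prologue: push r2 → mem[0xda]=0x4a, sp=0xda
body[0] sub  r2, r7, r7 → r2=0x00
body[1] sub  r7, r1, r0 → r7=0x9a
body[2] sub  r3, r3, r5 → r3=0x51
body[3] xor  r7, r4, r0 → r7=0x89
body[4] add  r0, r1, r7 → r0=0xdc
body[5] add  r5, r2, r7 → r5=0x89
body[6] mov  r7, r2 → r7=0x00
body[7] sub  r7, r2, #3 → r7=0xfd
epilogue: pop r2=0x4a, sp=0xdb
r1: callee-saved, written=False
r4: callee-saved, written=False
r5: caller-saved, written=True
r7: caller-saved, written=True

SURVIVE = r1,r4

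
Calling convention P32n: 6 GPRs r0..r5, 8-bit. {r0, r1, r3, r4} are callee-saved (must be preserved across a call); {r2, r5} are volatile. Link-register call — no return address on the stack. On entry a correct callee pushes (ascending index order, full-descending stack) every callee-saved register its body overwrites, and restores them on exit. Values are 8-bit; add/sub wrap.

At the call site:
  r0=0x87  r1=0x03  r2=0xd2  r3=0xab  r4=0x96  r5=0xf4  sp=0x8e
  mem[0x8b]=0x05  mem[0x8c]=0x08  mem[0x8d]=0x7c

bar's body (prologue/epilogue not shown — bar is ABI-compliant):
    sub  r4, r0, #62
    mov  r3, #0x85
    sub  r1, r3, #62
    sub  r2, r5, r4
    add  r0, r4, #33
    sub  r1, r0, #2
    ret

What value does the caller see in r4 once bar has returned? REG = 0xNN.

REG = 0x96

prologue: push r0 → mem[0x8d]=0x87, sp=0x8d
prologue: push r1 → mem[0x8c]=0x03, sp=0x8c
prologue: push r3 → mem[0x8b]=0xab, sp=0x8b
prologue: push r4 → mem[0x8a]=0x96, sp=0x8a
body[0] sub  r4, r0, #62 → r4=0x49
body[1] mov  r3, #0x85 → r3=0x85
body[2] sub  r1, r3, #62 → r1=0x47
body[3] sub  r2, r5, r4 → r2=0xab
body[4] add  r0, r4, #33 → r0=0x6a
body[5] sub  r1, r0, #2 → r1=0x68
epilogue: pop r4=0x96, sp=0x8b
epilogue: pop r3=0xab, sp=0x8c
epilogue: pop r1=0x03, sp=0x8d
epilogue: pop r0=0x87, sp=0x8e
r4 is callee-saved → restored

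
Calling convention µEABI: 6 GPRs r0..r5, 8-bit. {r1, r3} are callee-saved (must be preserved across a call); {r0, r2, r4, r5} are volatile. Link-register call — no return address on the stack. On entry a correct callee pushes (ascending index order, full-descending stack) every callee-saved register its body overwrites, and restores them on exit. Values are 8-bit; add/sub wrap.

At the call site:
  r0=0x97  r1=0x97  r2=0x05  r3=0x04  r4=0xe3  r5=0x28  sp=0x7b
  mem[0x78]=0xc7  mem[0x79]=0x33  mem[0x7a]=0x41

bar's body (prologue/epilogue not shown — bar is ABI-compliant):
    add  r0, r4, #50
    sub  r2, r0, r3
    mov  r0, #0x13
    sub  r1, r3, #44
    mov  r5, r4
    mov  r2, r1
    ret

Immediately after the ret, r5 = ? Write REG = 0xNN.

REG = 0xe3

prologue: push r1 -> mem[0x7a]=0x97, sp=0x7a
body[0] add  r0, r4, #50 -> r0=0x15
body[1] sub  r2, r0, r3 -> r2=0x11
body[2] mov  r0, #0x13 -> r0=0x13
body[3] sub  r1, r3, #44 -> r1=0xd8
body[4] mov  r5, r4 -> r5=0xe3
body[5] mov  r2, r1 -> r2=0xd8
epilogue: pop r1=0x97, sp=0x7b
r5 is caller-saved -> body value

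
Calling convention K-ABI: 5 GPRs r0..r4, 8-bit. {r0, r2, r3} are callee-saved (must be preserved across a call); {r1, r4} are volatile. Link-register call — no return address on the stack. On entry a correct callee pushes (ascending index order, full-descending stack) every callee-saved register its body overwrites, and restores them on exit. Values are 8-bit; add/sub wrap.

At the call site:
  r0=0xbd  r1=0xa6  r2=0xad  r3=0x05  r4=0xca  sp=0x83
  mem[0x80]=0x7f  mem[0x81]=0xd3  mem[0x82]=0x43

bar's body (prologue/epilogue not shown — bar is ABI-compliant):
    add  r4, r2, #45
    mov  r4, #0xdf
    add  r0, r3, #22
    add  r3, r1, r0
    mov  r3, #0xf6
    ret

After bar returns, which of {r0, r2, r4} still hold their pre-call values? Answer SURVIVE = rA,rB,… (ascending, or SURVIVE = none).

prologue: push r0 -> mem[0x82]=0xbd, sp=0x82
prologue: push r3 -> mem[0x81]=0x05, sp=0x81
body[0] add  r4, r2, #45 -> r4=0xda
body[1] mov  r4, #0xdf -> r4=0xdf
body[2] add  r0, r3, #22 -> r0=0x1b
body[3] add  r3, r1, r0 -> r3=0xc1
body[4] mov  r3, #0xf6 -> r3=0xf6
epilogue: pop r3=0x05, sp=0x82
epilogue: pop r0=0xbd, sp=0x83
r0: callee-saved, written=True
r2: callee-saved, written=False
r4: caller-saved, written=True

SURVIVE = r0,r2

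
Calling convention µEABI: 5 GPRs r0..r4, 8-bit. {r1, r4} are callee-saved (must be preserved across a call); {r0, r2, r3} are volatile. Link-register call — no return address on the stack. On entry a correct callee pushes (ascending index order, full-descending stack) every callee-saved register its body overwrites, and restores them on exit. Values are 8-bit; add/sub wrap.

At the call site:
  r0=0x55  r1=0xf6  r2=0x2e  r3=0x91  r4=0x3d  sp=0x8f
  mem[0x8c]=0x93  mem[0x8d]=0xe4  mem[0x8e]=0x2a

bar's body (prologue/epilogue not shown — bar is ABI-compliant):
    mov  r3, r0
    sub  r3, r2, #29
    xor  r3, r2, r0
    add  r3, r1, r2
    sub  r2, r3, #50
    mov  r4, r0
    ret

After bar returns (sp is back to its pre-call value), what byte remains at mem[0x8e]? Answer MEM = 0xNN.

MEM = 0x3d

prologue: push r4 -> mem[0x8e]=0x3d, sp=0x8e
body[0] mov  r3, r0 -> r3=0x55
body[1] sub  r3, r2, #29 -> r3=0x11
body[2] xor  r3, r2, r0 -> r3=0x7b
body[3] add  r3, r1, r2 -> r3=0x24
body[4] sub  r2, r3, #50 -> r2=0xf2
body[5] mov  r4, r0 -> r4=0x55
epilogue: pop r4=0x3d, sp=0x8f
prologue pushed ['r4'] at ['0x8e']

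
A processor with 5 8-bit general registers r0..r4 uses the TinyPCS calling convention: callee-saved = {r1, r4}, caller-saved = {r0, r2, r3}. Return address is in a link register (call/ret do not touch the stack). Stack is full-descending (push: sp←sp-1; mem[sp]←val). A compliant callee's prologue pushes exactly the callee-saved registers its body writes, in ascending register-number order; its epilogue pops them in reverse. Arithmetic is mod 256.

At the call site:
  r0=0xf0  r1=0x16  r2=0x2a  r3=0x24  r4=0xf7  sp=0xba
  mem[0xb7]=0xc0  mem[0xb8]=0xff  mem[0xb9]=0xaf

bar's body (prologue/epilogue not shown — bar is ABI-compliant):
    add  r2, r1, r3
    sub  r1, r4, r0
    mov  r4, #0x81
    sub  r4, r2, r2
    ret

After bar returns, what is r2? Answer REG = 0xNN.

prologue: push r1 -> mem[0xb9]=0x16, sp=0xb9
prologue: push r4 -> mem[0xb8]=0xf7, sp=0xb8
body[0] add  r2, r1, r3 -> r2=0x3a
body[1] sub  r1, r4, r0 -> r1=0x07
body[2] mov  r4, #0x81 -> r4=0x81
body[3] sub  r4, r2, r2 -> r4=0x00
epilogue: pop r4=0xf7, sp=0xb9
epilogue: pop r1=0x16, sp=0xba
r2 is caller-saved -> body value

REG = 0x3a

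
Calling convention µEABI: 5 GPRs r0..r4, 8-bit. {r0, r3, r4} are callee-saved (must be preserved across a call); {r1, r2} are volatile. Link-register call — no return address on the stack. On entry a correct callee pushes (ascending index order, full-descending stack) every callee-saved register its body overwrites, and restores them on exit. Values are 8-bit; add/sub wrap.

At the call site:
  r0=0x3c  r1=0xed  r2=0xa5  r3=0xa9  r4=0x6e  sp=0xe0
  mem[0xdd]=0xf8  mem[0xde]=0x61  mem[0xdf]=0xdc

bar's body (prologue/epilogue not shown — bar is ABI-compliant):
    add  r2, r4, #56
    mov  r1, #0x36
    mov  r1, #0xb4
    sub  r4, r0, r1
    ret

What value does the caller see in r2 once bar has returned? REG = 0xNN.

prologue: push r4 → mem[0xdf]=0x6e, sp=0xdf
body[0] add  r2, r4, #56 → r2=0xa6
body[1] mov  r1, #0x36 → r1=0x36
body[2] mov  r1, #0xb4 → r1=0xb4
body[3] sub  r4, r0, r1 → r4=0x88
epilogue: pop r4=0x6e, sp=0xe0
r2 is caller-saved → body value

REG = 0xa6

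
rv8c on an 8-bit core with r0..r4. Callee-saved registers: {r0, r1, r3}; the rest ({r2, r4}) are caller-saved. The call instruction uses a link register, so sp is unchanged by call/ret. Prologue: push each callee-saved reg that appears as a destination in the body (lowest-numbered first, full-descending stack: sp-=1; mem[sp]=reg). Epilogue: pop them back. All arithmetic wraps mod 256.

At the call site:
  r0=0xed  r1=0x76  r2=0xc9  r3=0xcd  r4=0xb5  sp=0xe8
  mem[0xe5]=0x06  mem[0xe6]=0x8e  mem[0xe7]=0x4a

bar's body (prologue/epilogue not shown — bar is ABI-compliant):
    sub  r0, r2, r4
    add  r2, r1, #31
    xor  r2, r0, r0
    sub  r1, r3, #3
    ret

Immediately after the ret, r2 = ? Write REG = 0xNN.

REG = 0x00

prologue: push r0 -> mem[0xe7]=0xed, sp=0xe7
prologue: push r1 -> mem[0xe6]=0x76, sp=0xe6
body[0] sub  r0, r2, r4 -> r0=0x14
body[1] add  r2, r1, #31 -> r2=0x95
body[2] xor  r2, r0, r0 -> r2=0x00
body[3] sub  r1, r3, #3 -> r1=0xca
epilogue: pop r1=0x76, sp=0xe7
epilogue: pop r0=0xed, sp=0xe8
r2 is caller-saved -> body value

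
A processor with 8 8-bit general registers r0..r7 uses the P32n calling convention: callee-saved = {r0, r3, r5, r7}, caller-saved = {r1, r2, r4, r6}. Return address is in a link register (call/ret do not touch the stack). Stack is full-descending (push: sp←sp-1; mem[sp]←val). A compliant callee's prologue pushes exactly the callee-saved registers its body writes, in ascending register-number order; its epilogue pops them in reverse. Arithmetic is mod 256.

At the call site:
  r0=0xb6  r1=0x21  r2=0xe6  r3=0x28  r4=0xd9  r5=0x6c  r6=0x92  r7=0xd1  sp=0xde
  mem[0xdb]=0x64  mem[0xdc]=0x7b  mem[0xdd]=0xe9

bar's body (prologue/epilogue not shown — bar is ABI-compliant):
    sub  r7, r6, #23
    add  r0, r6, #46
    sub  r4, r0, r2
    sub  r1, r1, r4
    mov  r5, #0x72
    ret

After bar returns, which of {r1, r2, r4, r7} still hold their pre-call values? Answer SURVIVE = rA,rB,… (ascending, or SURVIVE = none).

SURVIVE = r2,r7

prologue: push r0 → mem[0xdd]=0xb6, sp=0xdd
prologue: push r5 → mem[0xdc]=0x6c, sp=0xdc
prologue: push r7 → mem[0xdb]=0xd1, sp=0xdb
body[0] sub  r7, r6, #23 → r7=0x7b
body[1] add  r0, r6, #46 → r0=0xc0
body[2] sub  r4, r0, r2 → r4=0xda
body[3] sub  r1, r1, r4 → r1=0x47
body[4] mov  r5, #0x72 → r5=0x72
epilogue: pop r7=0xd1, sp=0xdc
epilogue: pop r5=0x6c, sp=0xdd
epilogue: pop r0=0xb6, sp=0xde
r1: caller-saved, written=True
r2: caller-saved, written=False
r4: caller-saved, written=True
r7: callee-saved, written=True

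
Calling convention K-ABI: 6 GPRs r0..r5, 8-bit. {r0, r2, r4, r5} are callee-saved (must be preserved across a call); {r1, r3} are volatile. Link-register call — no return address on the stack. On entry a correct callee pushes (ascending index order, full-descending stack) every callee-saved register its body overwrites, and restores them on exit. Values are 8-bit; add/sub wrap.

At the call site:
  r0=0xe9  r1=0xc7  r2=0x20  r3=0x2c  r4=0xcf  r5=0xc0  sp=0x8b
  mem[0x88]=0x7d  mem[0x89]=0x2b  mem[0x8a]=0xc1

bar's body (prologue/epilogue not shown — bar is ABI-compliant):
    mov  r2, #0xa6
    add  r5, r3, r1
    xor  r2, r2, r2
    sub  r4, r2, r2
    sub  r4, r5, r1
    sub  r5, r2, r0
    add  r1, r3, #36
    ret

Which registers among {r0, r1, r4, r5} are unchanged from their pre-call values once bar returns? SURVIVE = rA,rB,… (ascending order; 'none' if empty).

prologue: push r2 -> mem[0x8a]=0x20, sp=0x8a
prologue: push r4 -> mem[0x89]=0xcf, sp=0x89
prologue: push r5 -> mem[0x88]=0xc0, sp=0x88
body[0] mov  r2, #0xa6 -> r2=0xa6
body[1] add  r5, r3, r1 -> r5=0xf3
body[2] xor  r2, r2, r2 -> r2=0x00
body[3] sub  r4, r2, r2 -> r4=0x00
body[4] sub  r4, r5, r1 -> r4=0x2c
body[5] sub  r5, r2, r0 -> r5=0x17
body[6] add  r1, r3, #36 -> r1=0x50
epilogue: pop r5=0xc0, sp=0x89
epilogue: pop r4=0xcf, sp=0x8a
epilogue: pop r2=0x20, sp=0x8b
r0: callee-saved, written=False
r1: caller-saved, written=True
r4: callee-saved, written=True
r5: callee-saved, written=True

SURVIVE = r0,r4,r5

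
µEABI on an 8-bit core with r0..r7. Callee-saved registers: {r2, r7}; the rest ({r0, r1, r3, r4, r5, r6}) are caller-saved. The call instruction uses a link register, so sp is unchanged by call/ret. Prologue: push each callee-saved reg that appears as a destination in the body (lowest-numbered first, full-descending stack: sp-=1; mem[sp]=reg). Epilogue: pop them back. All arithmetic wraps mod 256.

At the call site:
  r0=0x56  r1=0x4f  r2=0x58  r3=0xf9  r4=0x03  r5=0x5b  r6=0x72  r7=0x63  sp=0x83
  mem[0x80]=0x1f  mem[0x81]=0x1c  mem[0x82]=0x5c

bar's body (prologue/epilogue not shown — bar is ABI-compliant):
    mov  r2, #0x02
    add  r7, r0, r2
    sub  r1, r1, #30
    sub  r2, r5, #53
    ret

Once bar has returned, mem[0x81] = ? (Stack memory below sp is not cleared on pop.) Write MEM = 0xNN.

prologue: push r2 → mem[0x82]=0x58, sp=0x82
prologue: push r7 → mem[0x81]=0x63, sp=0x81
body[0] mov  r2, #0x02 → r2=0x02
body[1] add  r7, r0, r2 → r7=0x58
body[2] sub  r1, r1, #30 → r1=0x31
body[3] sub  r2, r5, #53 → r2=0x26
epilogue: pop r7=0x63, sp=0x82
epilogue: pop r2=0x58, sp=0x83
prologue pushed ['r2', 'r7'] at ['0x82', '0x81']

MEM = 0x63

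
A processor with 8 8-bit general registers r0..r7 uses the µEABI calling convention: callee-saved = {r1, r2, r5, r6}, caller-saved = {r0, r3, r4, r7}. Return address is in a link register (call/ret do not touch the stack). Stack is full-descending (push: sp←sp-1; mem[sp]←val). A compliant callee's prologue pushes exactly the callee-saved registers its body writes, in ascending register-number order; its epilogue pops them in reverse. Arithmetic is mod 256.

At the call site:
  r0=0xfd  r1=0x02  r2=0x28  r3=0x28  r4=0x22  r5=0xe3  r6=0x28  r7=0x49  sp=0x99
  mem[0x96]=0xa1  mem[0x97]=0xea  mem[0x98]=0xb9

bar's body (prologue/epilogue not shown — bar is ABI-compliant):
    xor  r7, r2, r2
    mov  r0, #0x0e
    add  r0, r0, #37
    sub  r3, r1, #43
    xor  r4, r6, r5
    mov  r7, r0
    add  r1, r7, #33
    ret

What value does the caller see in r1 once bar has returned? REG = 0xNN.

prologue: push r1 → mem[0x98]=0x02, sp=0x98
body[0] xor  r7, r2, r2 → r7=0x00
body[1] mov  r0, #0x0e → r0=0x0e
body[2] add  r0, r0, #37 → r0=0x33
body[3] sub  r3, r1, #43 → r3=0xd7
body[4] xor  r4, r6, r5 → r4=0xcb
body[5] mov  r7, r0 → r7=0x33
body[6] add  r1, r7, #33 → r1=0x54
epilogue: pop r1=0x02, sp=0x99
r1 is callee-saved → restored

REG = 0x02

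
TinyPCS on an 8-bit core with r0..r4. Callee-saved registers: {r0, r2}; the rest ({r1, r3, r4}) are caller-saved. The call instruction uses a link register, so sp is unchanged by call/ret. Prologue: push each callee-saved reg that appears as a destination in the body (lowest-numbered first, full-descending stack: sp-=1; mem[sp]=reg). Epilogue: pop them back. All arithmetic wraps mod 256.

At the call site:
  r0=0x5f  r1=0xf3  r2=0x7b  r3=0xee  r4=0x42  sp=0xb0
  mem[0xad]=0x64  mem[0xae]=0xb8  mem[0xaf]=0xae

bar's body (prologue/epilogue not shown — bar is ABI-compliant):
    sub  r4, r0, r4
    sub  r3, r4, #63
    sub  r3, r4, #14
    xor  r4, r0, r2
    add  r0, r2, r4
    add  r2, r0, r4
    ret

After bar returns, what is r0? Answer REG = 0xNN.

REG = 0x5f

prologue: push r0 -> mem[0xaf]=0x5f, sp=0xaf
prologue: push r2 -> mem[0xae]=0x7b, sp=0xae
body[0] sub  r4, r0, r4 -> r4=0x1d
body[1] sub  r3, r4, #63 -> r3=0xde
body[2] sub  r3, r4, #14 -> r3=0x0f
body[3] xor  r4, r0, r2 -> r4=0x24
body[4] add  r0, r2, r4 -> r0=0x9f
body[5] add  r2, r0, r4 -> r2=0xc3
epilogue: pop r2=0x7b, sp=0xaf
epilogue: pop r0=0x5f, sp=0xb0
r0 is callee-saved -> restored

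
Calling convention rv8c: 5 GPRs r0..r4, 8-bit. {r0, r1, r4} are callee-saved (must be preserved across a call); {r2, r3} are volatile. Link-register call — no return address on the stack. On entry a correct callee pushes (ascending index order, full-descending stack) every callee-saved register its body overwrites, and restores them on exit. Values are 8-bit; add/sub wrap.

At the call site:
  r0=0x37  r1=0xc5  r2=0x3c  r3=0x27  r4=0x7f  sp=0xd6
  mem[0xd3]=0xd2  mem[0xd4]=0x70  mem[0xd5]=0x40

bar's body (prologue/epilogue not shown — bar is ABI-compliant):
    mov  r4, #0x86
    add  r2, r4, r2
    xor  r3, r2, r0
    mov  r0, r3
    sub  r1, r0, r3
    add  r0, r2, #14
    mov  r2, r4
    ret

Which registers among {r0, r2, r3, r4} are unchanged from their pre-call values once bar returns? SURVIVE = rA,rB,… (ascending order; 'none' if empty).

prologue: push r0 → mem[0xd5]=0x37, sp=0xd5
prologue: push r1 → mem[0xd4]=0xc5, sp=0xd4
prologue: push r4 → mem[0xd3]=0x7f, sp=0xd3
body[0] mov  r4, #0x86 → r4=0x86
body[1] add  r2, r4, r2 → r2=0xc2
body[2] xor  r3, r2, r0 → r3=0xf5
body[3] mov  r0, r3 → r0=0xf5
body[4] sub  r1, r0, r3 → r1=0x00
body[5] add  r0, r2, #14 → r0=0xd0
body[6] mov  r2, r4 → r2=0x86
epilogue: pop r4=0x7f, sp=0xd4
epilogue: pop r1=0xc5, sp=0xd5
epilogue: pop r0=0x37, sp=0xd6
r0: callee-saved, written=True
r2: caller-saved, written=True
r3: caller-saved, written=True
r4: callee-saved, written=True

SURVIVE = r0,r4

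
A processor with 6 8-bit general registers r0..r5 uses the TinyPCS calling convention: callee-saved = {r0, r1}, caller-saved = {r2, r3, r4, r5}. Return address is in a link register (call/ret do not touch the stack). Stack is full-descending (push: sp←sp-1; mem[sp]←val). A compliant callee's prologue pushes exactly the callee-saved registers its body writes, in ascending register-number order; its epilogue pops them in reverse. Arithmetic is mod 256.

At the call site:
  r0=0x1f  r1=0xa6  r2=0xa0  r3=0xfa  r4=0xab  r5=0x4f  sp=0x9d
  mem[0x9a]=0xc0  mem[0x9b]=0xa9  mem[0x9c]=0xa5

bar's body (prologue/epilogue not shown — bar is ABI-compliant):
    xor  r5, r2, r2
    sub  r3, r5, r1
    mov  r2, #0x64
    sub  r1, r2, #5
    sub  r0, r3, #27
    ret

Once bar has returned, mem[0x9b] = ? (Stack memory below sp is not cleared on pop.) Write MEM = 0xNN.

MEM = 0xa6

prologue: push r0 → mem[0x9c]=0x1f, sp=0x9c
prologue: push r1 → mem[0x9b]=0xa6, sp=0x9b
body[0] xor  r5, r2, r2 → r5=0x00
body[1] sub  r3, r5, r1 → r3=0x5a
body[2] mov  r2, #0x64 → r2=0x64
body[3] sub  r1, r2, #5 → r1=0x5f
body[4] sub  r0, r3, #27 → r0=0x3f
epilogue: pop r1=0xa6, sp=0x9c
epilogue: pop r0=0x1f, sp=0x9d
prologue pushed ['r0', 'r1'] at ['0x9c', '0x9b']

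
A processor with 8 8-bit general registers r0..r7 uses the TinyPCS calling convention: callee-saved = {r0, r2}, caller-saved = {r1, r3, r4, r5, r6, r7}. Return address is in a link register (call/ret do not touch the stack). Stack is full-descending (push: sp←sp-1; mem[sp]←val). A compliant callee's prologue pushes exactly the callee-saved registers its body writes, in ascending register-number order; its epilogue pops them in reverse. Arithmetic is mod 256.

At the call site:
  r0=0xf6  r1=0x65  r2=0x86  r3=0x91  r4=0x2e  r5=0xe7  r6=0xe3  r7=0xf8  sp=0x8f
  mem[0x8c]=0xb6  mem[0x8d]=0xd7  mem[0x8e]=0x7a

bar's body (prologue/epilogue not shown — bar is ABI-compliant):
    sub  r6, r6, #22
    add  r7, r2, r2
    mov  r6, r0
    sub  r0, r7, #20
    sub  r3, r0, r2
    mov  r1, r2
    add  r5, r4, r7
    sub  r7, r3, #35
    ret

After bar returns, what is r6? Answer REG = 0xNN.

REG = 0xf6

prologue: push r0 → mem[0x8e]=0xf6, sp=0x8e
body[0] sub  r6, r6, #22 → r6=0xcd
body[1] add  r7, r2, r2 → r7=0x0c
body[2] mov  r6, r0 → r6=0xf6
body[3] sub  r0, r7, #20 → r0=0xf8
body[4] sub  r3, r0, r2 → r3=0x72
body[5] mov  r1, r2 → r1=0x86
body[6] add  r5, r4, r7 → r5=0x3a
body[7] sub  r7, r3, #35 → r7=0x4f
epilogue: pop r0=0xf6, sp=0x8f
r6 is caller-saved → body value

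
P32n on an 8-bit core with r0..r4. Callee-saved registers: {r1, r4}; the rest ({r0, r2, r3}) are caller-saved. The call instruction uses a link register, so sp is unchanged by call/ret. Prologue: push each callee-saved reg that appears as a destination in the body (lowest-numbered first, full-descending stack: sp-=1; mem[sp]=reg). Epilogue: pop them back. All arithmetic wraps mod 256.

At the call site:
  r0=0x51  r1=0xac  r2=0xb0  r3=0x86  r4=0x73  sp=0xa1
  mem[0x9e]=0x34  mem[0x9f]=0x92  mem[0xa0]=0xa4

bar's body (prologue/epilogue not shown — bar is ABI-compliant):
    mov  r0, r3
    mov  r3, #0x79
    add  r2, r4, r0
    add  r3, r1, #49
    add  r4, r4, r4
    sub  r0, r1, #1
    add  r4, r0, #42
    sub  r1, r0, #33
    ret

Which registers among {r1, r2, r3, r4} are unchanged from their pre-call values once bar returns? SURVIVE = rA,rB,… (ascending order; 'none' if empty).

prologue: push r1 -> mem[0xa0]=0xac, sp=0xa0
prologue: push r4 -> mem[0x9f]=0x73, sp=0x9f
body[0] mov  r0, r3 -> r0=0x86
body[1] mov  r3, #0x79 -> r3=0x79
body[2] add  r2, r4, r0 -> r2=0xf9
body[3] add  r3, r1, #49 -> r3=0xdd
body[4] add  r4, r4, r4 -> r4=0xe6
body[5] sub  r0, r1, #1 -> r0=0xab
body[6] add  r4, r0, #42 -> r4=0xd5
body[7] sub  r1, r0, #33 -> r1=0x8a
epilogue: pop r4=0x73, sp=0xa0
epilogue: pop r1=0xac, sp=0xa1
r1: callee-saved, written=True
r2: caller-saved, written=True
r3: caller-saved, written=True
r4: callee-saved, written=True

SURVIVE = r1,r4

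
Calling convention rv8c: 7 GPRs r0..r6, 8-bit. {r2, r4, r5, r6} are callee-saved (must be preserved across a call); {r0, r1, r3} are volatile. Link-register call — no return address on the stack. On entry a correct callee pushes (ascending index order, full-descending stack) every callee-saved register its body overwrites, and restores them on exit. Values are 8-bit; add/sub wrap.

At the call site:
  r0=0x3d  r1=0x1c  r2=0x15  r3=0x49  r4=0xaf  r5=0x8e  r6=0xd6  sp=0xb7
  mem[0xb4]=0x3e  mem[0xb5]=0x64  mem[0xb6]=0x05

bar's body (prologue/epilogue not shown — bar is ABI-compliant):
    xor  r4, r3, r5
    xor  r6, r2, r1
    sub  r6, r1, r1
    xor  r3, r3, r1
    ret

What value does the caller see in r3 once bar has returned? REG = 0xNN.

REG = 0x55

prologue: push r4 → mem[0xb6]=0xaf, sp=0xb6
prologue: push r6 → mem[0xb5]=0xd6, sp=0xb5
body[0] xor  r4, r3, r5 → r4=0xc7
body[1] xor  r6, r2, r1 → r6=0x09
body[2] sub  r6, r1, r1 → r6=0x00
body[3] xor  r3, r3, r1 → r3=0x55
epilogue: pop r6=0xd6, sp=0xb6
epilogue: pop r4=0xaf, sp=0xb7
r3 is caller-saved → body value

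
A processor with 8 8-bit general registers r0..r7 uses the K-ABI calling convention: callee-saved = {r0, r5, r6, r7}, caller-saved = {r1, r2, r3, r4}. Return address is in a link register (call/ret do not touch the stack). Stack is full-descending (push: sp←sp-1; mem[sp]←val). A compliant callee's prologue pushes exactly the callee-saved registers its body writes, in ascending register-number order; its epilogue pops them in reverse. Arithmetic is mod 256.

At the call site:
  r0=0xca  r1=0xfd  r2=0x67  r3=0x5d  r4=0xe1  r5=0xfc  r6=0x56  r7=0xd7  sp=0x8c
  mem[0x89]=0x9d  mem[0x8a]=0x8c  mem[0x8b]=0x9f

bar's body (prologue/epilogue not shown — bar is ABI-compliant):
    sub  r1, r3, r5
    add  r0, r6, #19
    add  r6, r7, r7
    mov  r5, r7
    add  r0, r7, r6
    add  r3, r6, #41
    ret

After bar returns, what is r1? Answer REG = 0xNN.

prologue: push r0 → mem[0x8b]=0xca, sp=0x8b
prologue: push r5 → mem[0x8a]=0xfc, sp=0x8a
prologue: push r6 → mem[0x89]=0x56, sp=0x89
body[0] sub  r1, r3, r5 → r1=0x61
body[1] add  r0, r6, #19 → r0=0x69
body[2] add  r6, r7, r7 → r6=0xae
body[3] mov  r5, r7 → r5=0xd7
body[4] add  r0, r7, r6 → r0=0x85
body[5] add  r3, r6, #41 → r3=0xd7
epilogue: pop r6=0x56, sp=0x8a
epilogue: pop r5=0xfc, sp=0x8b
epilogue: pop r0=0xca, sp=0x8c
r1 is caller-saved → body value

REG = 0x61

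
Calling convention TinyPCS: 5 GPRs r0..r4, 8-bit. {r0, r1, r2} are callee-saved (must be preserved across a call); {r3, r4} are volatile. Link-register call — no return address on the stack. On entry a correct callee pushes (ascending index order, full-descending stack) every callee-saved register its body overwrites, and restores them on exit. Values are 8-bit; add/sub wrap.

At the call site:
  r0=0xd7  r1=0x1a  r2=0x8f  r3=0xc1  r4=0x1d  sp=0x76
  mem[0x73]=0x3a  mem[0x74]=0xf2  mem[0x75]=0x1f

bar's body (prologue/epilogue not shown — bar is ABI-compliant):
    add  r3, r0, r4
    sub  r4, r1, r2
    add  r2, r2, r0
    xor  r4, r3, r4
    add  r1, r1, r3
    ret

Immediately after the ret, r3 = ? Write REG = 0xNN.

REG = 0xf4

prologue: push r1 → mem[0x75]=0x1a, sp=0x75
prologue: push r2 → mem[0x74]=0x8f, sp=0x74
body[0] add  r3, r0, r4 → r3=0xf4
body[1] sub  r4, r1, r2 → r4=0x8b
body[2] add  r2, r2, r0 → r2=0x66
body[3] xor  r4, r3, r4 → r4=0x7f
body[4] add  r1, r1, r3 → r1=0x0e
epilogue: pop r2=0x8f, sp=0x75
epilogue: pop r1=0x1a, sp=0x76
r3 is caller-saved → body value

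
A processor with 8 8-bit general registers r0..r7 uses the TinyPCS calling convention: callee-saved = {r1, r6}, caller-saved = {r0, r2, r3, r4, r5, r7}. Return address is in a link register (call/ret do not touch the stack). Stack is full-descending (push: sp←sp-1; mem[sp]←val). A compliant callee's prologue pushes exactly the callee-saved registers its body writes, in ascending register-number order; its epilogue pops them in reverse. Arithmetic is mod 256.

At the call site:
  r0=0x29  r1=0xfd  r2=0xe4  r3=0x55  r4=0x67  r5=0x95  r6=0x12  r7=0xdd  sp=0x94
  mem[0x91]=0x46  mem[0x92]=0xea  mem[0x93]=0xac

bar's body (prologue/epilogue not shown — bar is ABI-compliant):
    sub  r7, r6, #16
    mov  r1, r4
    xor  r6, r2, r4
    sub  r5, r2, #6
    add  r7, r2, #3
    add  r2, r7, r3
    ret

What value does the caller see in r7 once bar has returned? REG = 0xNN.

prologue: push r1 -> mem[0x93]=0xfd, sp=0x93
prologue: push r6 -> mem[0x92]=0x12, sp=0x92
body[0] sub  r7, r6, #16 -> r7=0x02
body[1] mov  r1, r4 -> r1=0x67
body[2] xor  r6, r2, r4 -> r6=0x83
body[3] sub  r5, r2, #6 -> r5=0xde
body[4] add  r7, r2, #3 -> r7=0xe7
body[5] add  r2, r7, r3 -> r2=0x3c
epilogue: pop r6=0x12, sp=0x93
epilogue: pop r1=0xfd, sp=0x94
r7 is caller-saved -> body value

REG = 0xe7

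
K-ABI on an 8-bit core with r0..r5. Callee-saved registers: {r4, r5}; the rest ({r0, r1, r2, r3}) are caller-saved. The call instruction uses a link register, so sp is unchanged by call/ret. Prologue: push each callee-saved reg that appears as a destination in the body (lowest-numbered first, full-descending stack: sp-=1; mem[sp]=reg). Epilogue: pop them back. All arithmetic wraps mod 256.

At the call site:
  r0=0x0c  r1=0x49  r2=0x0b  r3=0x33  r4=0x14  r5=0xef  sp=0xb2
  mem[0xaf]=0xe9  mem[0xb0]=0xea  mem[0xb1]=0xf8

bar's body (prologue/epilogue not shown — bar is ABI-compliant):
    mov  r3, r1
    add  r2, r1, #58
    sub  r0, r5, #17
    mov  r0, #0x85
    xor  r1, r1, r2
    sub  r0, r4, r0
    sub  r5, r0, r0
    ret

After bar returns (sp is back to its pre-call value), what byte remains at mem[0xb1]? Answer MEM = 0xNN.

MEM = 0xef

prologue: push r5 → mem[0xb1]=0xef, sp=0xb1
body[0] mov  r3, r1 → r3=0x49
body[1] add  r2, r1, #58 → r2=0x83
body[2] sub  r0, r5, #17 → r0=0xde
body[3] mov  r0, #0x85 → r0=0x85
body[4] xor  r1, r1, r2 → r1=0xca
body[5] sub  r0, r4, r0 → r0=0x8f
body[6] sub  r5, r0, r0 → r5=0x00
epilogue: pop r5=0xef, sp=0xb2
prologue pushed ['r5'] at ['0xb1']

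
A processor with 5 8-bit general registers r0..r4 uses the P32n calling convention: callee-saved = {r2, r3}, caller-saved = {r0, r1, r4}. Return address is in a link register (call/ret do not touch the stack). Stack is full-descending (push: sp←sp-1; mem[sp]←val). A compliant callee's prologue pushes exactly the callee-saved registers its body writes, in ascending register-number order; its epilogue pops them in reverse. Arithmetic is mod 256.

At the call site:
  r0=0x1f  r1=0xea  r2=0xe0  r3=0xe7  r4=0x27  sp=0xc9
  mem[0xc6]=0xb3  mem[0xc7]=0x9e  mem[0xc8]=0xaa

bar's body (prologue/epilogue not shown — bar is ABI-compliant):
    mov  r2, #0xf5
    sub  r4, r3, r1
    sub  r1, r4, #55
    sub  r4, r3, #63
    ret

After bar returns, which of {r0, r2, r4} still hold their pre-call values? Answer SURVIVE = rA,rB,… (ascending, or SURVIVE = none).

SURVIVE = r0,r2

prologue: push r2 → mem[0xc8]=0xe0, sp=0xc8
body[0] mov  r2, #0xf5 → r2=0xf5
body[1] sub  r4, r3, r1 → r4=0xfd
body[2] sub  r1, r4, #55 → r1=0xc6
body[3] sub  r4, r3, #63 → r4=0xa8
epilogue: pop r2=0xe0, sp=0xc9
r0: caller-saved, written=False
r2: callee-saved, written=True
r4: caller-saved, written=True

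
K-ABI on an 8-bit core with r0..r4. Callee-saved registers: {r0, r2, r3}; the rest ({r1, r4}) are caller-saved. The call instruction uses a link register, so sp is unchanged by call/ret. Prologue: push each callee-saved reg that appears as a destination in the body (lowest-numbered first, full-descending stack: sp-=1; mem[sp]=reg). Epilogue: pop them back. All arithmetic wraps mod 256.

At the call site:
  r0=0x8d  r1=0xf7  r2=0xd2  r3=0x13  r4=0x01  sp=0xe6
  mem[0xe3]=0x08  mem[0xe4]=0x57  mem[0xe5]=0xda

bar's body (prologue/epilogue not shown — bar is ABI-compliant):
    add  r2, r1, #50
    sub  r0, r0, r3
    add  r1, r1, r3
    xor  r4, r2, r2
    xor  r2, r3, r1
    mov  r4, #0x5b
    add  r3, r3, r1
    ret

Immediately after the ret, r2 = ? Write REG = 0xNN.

REG = 0xd2

prologue: push r0 -> mem[0xe5]=0x8d, sp=0xe5
prologue: push r2 -> mem[0xe4]=0xd2, sp=0xe4
prologue: push r3 -> mem[0xe3]=0x13, sp=0xe3
body[0] add  r2, r1, #50 -> r2=0x29
body[1] sub  r0, r0, r3 -> r0=0x7a
body[2] add  r1, r1, r3 -> r1=0x0a
body[3] xor  r4, r2, r2 -> r4=0x00
body[4] xor  r2, r3, r1 -> r2=0x19
body[5] mov  r4, #0x5b -> r4=0x5b
body[6] add  r3, r3, r1 -> r3=0x1d
epilogue: pop r3=0x13, sp=0xe4
epilogue: pop r2=0xd2, sp=0xe5
epilogue: pop r0=0x8d, sp=0xe6
r2 is callee-saved -> restored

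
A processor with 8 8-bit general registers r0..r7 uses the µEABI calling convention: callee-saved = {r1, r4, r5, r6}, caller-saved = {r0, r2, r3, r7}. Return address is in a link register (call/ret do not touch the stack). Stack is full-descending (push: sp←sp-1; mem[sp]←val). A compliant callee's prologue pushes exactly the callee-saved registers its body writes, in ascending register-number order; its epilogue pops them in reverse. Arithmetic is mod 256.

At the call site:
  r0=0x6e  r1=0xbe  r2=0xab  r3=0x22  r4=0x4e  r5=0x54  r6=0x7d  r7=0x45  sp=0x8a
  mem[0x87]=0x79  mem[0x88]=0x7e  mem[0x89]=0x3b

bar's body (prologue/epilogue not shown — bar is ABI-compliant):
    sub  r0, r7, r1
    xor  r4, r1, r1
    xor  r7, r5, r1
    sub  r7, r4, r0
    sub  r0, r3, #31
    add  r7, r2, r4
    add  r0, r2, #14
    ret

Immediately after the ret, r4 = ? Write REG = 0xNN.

prologue: push r4 -> mem[0x89]=0x4e, sp=0x89
body[0] sub  r0, r7, r1 -> r0=0x87
body[1] xor  r4, r1, r1 -> r4=0x00
body[2] xor  r7, r5, r1 -> r7=0xea
body[3] sub  r7, r4, r0 -> r7=0x79
body[4] sub  r0, r3, #31 -> r0=0x03
body[5] add  r7, r2, r4 -> r7=0xab
body[6] add  r0, r2, #14 -> r0=0xb9
epilogue: pop r4=0x4e, sp=0x8a
r4 is callee-saved -> restored

REG = 0x4e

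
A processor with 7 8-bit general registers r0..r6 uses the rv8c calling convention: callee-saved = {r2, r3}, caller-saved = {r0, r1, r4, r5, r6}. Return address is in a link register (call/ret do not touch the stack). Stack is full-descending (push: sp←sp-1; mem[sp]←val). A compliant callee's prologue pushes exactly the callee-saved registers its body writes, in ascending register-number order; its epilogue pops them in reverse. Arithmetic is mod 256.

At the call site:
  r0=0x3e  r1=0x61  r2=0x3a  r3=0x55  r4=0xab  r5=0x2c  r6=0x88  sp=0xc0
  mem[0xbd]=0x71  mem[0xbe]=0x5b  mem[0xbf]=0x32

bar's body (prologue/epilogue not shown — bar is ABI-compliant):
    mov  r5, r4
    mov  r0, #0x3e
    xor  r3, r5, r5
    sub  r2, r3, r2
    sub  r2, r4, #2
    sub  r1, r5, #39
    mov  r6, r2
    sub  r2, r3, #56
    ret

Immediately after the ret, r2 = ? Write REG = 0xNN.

prologue: push r2 -> mem[0xbf]=0x3a, sp=0xbf
prologue: push r3 -> mem[0xbe]=0x55, sp=0xbe
body[0] mov  r5, r4 -> r5=0xab
body[1] mov  r0, #0x3e -> r0=0x3e
body[2] xor  r3, r5, r5 -> r3=0x00
body[3] sub  r2, r3, r2 -> r2=0xc6
body[4] sub  r2, r4, #2 -> r2=0xa9
body[5] sub  r1, r5, #39 -> r1=0x84
body[6] mov  r6, r2 -> r6=0xa9
body[7] sub  r2, r3, #56 -> r2=0xc8
epilogue: pop r3=0x55, sp=0xbf
epilogue: pop r2=0x3a, sp=0xc0
r2 is callee-saved -> restored

REG = 0x3a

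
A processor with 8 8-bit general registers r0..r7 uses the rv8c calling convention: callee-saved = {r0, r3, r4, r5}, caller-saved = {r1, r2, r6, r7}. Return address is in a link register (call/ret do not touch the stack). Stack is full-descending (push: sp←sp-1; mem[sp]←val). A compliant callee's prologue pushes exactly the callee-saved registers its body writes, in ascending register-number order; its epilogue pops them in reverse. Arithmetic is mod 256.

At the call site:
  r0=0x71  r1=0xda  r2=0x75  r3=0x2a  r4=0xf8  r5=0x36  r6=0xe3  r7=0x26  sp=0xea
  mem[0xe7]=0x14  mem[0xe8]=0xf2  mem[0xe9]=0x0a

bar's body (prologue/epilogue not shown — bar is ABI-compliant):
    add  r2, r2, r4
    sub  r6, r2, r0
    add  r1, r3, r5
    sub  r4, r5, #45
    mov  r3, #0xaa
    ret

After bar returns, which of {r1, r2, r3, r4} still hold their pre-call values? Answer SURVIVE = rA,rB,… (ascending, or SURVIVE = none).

prologue: push r3 -> mem[0xe9]=0x2a, sp=0xe9
prologue: push r4 -> mem[0xe8]=0xf8, sp=0xe8
body[0] add  r2, r2, r4 -> r2=0x6d
body[1] sub  r6, r2, r0 -> r6=0xfc
body[2] add  r1, r3, r5 -> r1=0x60
body[3] sub  r4, r5, #45 -> r4=0x09
body[4] mov  r3, #0xaa -> r3=0xaa
epilogue: pop r4=0xf8, sp=0xe9
epilogue: pop r3=0x2a, sp=0xea
r1: caller-saved, written=True
r2: caller-saved, written=True
r3: callee-saved, written=True
r4: callee-saved, written=True

SURVIVE = r3,r4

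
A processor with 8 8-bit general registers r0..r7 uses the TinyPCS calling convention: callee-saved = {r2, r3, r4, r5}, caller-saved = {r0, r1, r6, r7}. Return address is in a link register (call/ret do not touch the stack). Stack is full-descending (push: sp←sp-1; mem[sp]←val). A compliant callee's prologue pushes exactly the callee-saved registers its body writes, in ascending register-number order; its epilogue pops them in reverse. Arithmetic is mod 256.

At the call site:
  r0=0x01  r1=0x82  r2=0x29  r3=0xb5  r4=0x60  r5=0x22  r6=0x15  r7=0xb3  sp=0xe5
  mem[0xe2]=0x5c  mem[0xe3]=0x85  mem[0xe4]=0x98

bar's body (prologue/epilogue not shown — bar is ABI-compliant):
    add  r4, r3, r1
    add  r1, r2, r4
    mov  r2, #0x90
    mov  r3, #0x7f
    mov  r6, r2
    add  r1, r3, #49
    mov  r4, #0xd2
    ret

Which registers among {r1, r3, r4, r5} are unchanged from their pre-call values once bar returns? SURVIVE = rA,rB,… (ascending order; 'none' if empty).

prologue: push r2 → mem[0xe4]=0x29, sp=0xe4
prologue: push r3 → mem[0xe3]=0xb5, sp=0xe3
prologue: push r4 → mem[0xe2]=0x60, sp=0xe2
body[0] add  r4, r3, r1 → r4=0x37
body[1] add  r1, r2, r4 → r1=0x60
body[2] mov  r2, #0x90 → r2=0x90
body[3] mov  r3, #0x7f → r3=0x7f
body[4] mov  r6, r2 → r6=0x90
body[5] add  r1, r3, #49 → r1=0xb0
body[6] mov  r4, #0xd2 → r4=0xd2
epilogue: pop r4=0x60, sp=0xe3
epilogue: pop r3=0xb5, sp=0xe4
epilogue: pop r2=0x29, sp=0xe5
r1: caller-saved, written=True
r3: callee-saved, written=True
r4: callee-saved, written=True
r5: callee-saved, written=False

SURVIVE = r3,r4,r5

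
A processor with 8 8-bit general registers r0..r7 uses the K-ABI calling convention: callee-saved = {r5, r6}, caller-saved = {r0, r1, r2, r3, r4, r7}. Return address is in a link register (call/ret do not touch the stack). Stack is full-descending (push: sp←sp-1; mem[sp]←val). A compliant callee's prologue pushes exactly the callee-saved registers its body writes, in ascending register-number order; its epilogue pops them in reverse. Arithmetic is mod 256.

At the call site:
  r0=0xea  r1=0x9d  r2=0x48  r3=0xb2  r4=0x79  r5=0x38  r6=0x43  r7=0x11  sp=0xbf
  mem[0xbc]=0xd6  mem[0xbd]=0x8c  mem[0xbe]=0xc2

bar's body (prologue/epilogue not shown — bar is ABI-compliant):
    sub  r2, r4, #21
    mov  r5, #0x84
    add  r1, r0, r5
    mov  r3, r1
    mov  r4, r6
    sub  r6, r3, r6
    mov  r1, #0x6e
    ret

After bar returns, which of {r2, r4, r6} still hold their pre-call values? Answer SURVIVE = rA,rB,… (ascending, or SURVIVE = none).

prologue: push r5 → mem[0xbe]=0x38, sp=0xbe
prologue: push r6 → mem[0xbd]=0x43, sp=0xbd
body[0] sub  r2, r4, #21 → r2=0x64
body[1] mov  r5, #0x84 → r5=0x84
body[2] add  r1, r0, r5 → r1=0x6e
body[3] mov  r3, r1 → r3=0x6e
body[4] mov  r4, r6 → r4=0x43
body[5] sub  r6, r3, r6 → r6=0x2b
body[6] mov  r1, #0x6e → r1=0x6e
epilogue: pop r6=0x43, sp=0xbe
epilogue: pop r5=0x38, sp=0xbf
r2: caller-saved, written=True
r4: caller-saved, written=True
r6: callee-saved, written=True

SURVIVE = r6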